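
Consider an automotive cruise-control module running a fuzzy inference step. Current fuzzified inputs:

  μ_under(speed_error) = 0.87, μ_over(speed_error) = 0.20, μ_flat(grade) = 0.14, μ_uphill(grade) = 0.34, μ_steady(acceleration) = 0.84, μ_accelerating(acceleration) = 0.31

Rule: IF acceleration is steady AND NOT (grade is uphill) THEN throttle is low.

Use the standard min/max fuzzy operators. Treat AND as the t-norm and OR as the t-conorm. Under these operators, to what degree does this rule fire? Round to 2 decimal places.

firing strength: steady=0.84, ¬uphill=1−0.34=0.66; AND[min(a, b)] → w = 0.66

0.66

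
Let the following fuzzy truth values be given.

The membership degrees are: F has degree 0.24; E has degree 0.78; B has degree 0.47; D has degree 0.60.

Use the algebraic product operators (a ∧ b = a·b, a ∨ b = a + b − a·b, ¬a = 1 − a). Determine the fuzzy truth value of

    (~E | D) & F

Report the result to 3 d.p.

0.165

~E = 1 − 0.7800 = 0.2200
~E | D = a + b − a·b on (0.2200, 0.6000) = 0.6880
(~E | D) & F = a·b on (0.6880, 0.2400) = 0.1651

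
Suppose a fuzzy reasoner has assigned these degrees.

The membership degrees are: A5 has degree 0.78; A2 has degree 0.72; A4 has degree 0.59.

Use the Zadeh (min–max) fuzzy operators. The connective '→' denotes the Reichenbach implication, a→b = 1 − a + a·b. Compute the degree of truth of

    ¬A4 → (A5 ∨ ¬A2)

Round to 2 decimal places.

¬A4 = 1 − 0.59 = 0.41
¬A2 = 1 − 0.72 = 0.28
A5 ∨ ¬A2 = max(a, b) on (0.78, 0.28) = 0.78
¬A4 → (A5 ∨ ¬A2)  [Reichenbach: 1 − a + a·b] with a=0.41, b=0.78 → 0.91

0.91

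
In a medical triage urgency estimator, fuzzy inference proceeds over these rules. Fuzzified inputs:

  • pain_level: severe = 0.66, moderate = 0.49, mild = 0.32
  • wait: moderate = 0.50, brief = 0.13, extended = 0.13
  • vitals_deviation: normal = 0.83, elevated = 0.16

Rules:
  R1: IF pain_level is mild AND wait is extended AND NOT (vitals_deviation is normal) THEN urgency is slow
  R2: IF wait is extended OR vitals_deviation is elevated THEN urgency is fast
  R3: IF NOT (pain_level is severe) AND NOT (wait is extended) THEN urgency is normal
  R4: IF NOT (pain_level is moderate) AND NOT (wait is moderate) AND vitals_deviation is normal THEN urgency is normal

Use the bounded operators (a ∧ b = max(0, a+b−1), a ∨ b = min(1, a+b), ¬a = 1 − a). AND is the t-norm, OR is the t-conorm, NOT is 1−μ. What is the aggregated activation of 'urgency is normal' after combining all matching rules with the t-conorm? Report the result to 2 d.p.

0.21

R1: mild=0.32, extended=0.13, ¬normal=1−0.83=0.17; AND[max(0, a+b−1)] → w = 0.00
R2: extended=0.13, elevated=0.16; OR[min(1, a+b)] → w = 0.29
R3: ¬severe=1−0.66=0.34, ¬extended=1−0.13=0.87; AND[max(0, a+b−1)] → w = 0.21
R4: ¬moderate=1−0.49=0.51, ¬moderate=1−0.50=0.50, normal=0.83; AND[max(0, a+b−1)] → w = 0.00
Rules with consequent 'normal': {R3, R4} → strengths 0.21, 0.00
Aggregate via t-conorm [min(1, a+b)]: 0.21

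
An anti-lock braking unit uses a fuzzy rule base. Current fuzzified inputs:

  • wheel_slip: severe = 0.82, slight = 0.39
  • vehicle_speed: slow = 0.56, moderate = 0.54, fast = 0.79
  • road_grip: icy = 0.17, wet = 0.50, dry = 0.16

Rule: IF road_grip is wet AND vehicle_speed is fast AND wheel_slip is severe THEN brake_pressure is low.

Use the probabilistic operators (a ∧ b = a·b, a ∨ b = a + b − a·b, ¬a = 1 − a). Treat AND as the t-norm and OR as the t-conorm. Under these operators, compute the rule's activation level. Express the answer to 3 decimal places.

0.324

firing strength: wet=0.50, fast=0.79, severe=0.82; AND[a·b] → w = 0.3239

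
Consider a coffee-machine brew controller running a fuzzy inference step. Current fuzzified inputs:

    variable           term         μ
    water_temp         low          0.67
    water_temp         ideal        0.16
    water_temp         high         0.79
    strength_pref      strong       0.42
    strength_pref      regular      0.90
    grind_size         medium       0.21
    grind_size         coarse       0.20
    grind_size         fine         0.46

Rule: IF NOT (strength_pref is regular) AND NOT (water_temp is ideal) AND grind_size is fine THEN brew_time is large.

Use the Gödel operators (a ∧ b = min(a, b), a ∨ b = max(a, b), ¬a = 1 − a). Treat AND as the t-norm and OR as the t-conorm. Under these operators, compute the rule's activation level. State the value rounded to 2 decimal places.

firing strength: ¬regular=1−0.90=0.10, ¬ideal=1−0.16=0.84, fine=0.46; AND[min(a, b)] → w = 0.10

0.10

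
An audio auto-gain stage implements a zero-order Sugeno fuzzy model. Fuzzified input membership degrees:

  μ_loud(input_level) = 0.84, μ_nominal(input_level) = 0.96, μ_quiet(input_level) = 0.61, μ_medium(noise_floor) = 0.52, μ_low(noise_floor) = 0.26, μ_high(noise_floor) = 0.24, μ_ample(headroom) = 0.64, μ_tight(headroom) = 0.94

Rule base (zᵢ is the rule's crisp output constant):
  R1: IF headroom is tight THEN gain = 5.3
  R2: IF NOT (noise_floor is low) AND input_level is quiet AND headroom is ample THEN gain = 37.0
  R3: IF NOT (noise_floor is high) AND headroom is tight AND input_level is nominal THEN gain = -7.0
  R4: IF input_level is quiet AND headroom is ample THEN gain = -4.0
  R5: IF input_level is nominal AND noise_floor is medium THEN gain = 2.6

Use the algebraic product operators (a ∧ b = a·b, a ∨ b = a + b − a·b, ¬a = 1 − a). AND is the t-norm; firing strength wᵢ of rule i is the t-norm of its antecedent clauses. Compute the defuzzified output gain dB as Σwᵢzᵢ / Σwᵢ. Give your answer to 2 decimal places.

R1 (z=5.3): tight=0.94 → w = 0.9400
R2 (z=37.0): ¬low=1−0.26=0.74, quiet=0.61, ample=0.64; AND[a·b] → w = 0.2889
R3 (z=-7.0): ¬high=1−0.24=0.76, tight=0.94, nominal=0.96; AND[a·b] → w = 0.6858
R4 (z=-4.0): quiet=0.61, ample=0.64; AND[a·b] → w = 0.3904
R5 (z=2.6): nominal=0.96, medium=0.52; AND[a·b] → w = 0.4992
Weighted average = (0.9400·5.3 + 0.2889·37.0 + 0.6858·-7.0 + 0.3904·-4.0 + 0.4992·2.6) / (0.9400 + 0.2889 + 0.6858 + 0.3904 + 0.4992)
  = 10.6067 / 2.8043 = 3.78

3.78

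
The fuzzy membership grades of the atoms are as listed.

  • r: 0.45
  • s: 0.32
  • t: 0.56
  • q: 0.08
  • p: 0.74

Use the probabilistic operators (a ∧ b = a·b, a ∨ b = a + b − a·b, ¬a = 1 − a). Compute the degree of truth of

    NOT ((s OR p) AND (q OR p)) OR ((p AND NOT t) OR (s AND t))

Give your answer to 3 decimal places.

0.653

s OR p = a + b − a·b on (0.3200, 0.7400) = 0.8232
q OR p = a + b − a·b on (0.0800, 0.7400) = 0.7608
(s OR p) AND (q OR p) = a·b on (0.8232, 0.7608) = 0.6263
NOT ((s OR p) AND (q OR p)) = 1 − 0.6263 = 0.3737
NOT t = 1 − 0.5600 = 0.4400
p AND NOT t = a·b on (0.7400, 0.4400) = 0.3256
s AND t = a·b on (0.3200, 0.5600) = 0.1792
(p AND NOT t) OR (s AND t) = a + b − a·b on (0.3256, 0.1792) = 0.4465
NOT ((s OR p) AND (q OR p)) OR ((p AND NOT t) OR (s AND t)) = a + b − a·b on (0.3737, 0.4465) = 0.6533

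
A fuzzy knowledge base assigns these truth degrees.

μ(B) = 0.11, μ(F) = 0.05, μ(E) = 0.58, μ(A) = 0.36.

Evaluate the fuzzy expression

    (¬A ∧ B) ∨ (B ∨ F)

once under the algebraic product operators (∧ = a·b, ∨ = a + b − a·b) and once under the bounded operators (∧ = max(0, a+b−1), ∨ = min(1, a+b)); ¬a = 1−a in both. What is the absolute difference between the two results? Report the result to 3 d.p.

0.054

Under algebraic product:
  ¬A = 1 − 0.3600 = 0.6400
  ¬A ∧ B = a·b on (0.6400, 0.1100) = 0.0704
  B ∨ F = a + b − a·b on (0.1100, 0.0500) = 0.1545
  (¬A ∧ B) ∨ (B ∨ F) = a + b − a·b on (0.0704, 0.1545) = 0.2140
  → value = 0.2140
Under bounded:
  ¬A = 1 − 0.36 = 0.64
  ¬A ∧ B = max(0, a+b−1) on (0.64, 0.11) = 0.00
  B ∨ F = min(1, a+b) on (0.11, 0.05) = 0.16
  (¬A ∧ B) ∨ (B ∨ F) = min(1, a+b) on (0.00, 0.16) = 0.16
  → value = 0.1600
|0.2140 − 0.1600| = 0.054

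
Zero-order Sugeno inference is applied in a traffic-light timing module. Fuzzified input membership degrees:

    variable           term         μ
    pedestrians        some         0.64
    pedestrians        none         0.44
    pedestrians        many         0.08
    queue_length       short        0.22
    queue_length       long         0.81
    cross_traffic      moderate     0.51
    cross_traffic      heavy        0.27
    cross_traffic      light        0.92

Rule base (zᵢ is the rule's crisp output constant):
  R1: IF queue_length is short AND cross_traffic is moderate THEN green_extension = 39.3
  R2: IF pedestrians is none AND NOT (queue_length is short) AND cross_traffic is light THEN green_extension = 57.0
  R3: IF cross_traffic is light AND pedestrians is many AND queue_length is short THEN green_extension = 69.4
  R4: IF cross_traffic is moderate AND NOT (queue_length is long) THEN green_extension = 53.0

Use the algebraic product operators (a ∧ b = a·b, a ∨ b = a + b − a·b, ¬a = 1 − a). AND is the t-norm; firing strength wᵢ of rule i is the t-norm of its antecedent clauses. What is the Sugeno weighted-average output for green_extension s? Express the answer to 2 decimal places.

R1 (z=39.3): short=0.22, moderate=0.51; AND[a·b] → w = 0.1122
R2 (z=57.0): none=0.44, ¬short=1−0.22=0.78, light=0.92; AND[a·b] → w = 0.3157
R3 (z=69.4): light=0.92, many=0.08, short=0.22; AND[a·b] → w = 0.0162
R4 (z=53.0): moderate=0.51, ¬long=1−0.81=0.19; AND[a·b] → w = 0.0969
Weighted average = (0.1122·39.3 + 0.3157·57.0 + 0.0162·69.4 + 0.0969·53.0) / (0.1122 + 0.3157 + 0.0162 + 0.0969)
  = 28.6663 / 0.5410 = 52.98

52.98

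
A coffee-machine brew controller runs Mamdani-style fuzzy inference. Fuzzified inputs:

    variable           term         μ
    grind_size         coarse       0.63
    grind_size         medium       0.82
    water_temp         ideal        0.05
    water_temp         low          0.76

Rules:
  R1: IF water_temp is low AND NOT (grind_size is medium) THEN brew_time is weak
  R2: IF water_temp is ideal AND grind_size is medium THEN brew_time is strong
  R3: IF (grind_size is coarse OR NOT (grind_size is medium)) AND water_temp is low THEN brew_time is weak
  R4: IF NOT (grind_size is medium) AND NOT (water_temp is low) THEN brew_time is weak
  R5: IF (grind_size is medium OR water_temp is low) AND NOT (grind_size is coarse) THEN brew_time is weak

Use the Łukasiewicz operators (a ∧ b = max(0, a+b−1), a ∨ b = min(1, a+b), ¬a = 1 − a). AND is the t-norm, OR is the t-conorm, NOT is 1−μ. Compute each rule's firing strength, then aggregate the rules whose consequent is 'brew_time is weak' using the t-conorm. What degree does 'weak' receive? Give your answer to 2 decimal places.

R1: low=0.76, ¬medium=1−0.82=0.18; AND[max(0, a+b−1)] → w = 0.00
R2: ideal=0.05, medium=0.82; AND[max(0, a+b−1)] → w = 0.00
R3: (coarse=0.63 OR ¬medium=1−0.82=0.18) = 0.81; AND[max(0, a+b−1)] with low=0.76 → w = 0.57
R4: ¬medium=1−0.82=0.18, ¬low=1−0.76=0.24; AND[max(0, a+b−1)] → w = 0.00
R5: (medium=0.82 OR low=0.76) = 1.00; AND[max(0, a+b−1)] with ¬coarse=1−0.63=0.37 → w = 0.37
Rules with consequent 'weak': {R1, R3, R4, R5} → strengths 0.00, 0.57, 0.00, 0.37
Aggregate via t-conorm [min(1, a+b)]: 0.94

0.94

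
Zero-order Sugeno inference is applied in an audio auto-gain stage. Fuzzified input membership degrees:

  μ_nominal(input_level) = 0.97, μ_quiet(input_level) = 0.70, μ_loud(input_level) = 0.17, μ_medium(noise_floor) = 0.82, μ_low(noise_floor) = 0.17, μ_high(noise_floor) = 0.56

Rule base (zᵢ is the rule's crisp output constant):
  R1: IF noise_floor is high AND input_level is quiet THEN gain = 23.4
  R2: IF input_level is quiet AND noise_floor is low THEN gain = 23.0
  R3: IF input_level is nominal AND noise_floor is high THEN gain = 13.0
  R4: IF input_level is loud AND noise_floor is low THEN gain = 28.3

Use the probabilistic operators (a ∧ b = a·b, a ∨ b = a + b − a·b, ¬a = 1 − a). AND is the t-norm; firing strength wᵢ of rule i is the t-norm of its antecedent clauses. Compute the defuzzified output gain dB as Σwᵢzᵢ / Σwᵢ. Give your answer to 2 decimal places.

R1 (z=23.4): high=0.56, quiet=0.70; AND[a·b] → w = 0.3920
R2 (z=23.0): quiet=0.70, low=0.17; AND[a·b] → w = 0.1190
R3 (z=13.0): nominal=0.97, high=0.56; AND[a·b] → w = 0.5432
R4 (z=28.3): loud=0.17, low=0.17; AND[a·b] → w = 0.0289
Weighted average = (0.3920·23.4 + 0.1190·23.0 + 0.5432·13.0 + 0.0289·28.3) / (0.3920 + 0.1190 + 0.5432 + 0.0289)
  = 19.7893 / 1.0831 = 18.27

18.27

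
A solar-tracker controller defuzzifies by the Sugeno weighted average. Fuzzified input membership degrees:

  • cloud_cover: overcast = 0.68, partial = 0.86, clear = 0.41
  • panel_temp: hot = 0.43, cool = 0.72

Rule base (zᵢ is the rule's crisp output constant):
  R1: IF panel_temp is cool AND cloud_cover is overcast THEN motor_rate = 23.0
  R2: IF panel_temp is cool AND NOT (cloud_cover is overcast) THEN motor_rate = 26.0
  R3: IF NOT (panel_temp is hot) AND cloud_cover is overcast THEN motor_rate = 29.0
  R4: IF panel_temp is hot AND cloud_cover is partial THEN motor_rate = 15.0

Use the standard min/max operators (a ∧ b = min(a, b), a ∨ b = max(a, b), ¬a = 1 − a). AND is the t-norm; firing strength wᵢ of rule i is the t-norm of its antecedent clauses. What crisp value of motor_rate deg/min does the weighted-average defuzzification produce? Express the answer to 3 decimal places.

R1 (z=23.0): cool=0.72, overcast=0.68; AND[min(a, b)] → w = 0.68
R2 (z=26.0): cool=0.72, ¬overcast=1−0.68=0.32; AND[min(a, b)] → w = 0.32
R3 (z=29.0): ¬hot=1−0.43=0.57, overcast=0.68; AND[min(a, b)] → w = 0.57
R4 (z=15.0): hot=0.43, partial=0.86; AND[min(a, b)] → w = 0.43
Weighted average = (0.68·23.0 + 0.32·26.0 + 0.57·29.0 + 0.43·15.0) / (0.68 + 0.32 + 0.57 + 0.43)
  = 46.9400 / 2.0000 = 23.470

23.470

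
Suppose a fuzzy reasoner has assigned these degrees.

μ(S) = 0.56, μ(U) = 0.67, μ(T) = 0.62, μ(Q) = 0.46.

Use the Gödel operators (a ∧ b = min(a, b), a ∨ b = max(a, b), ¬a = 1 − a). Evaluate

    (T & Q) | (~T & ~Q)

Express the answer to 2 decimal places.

T & Q = min(a, b) on (0.62, 0.46) = 0.46
~T = 1 − 0.62 = 0.38
~Q = 1 − 0.46 = 0.54
~T & ~Q = min(a, b) on (0.38, 0.54) = 0.38
(T & Q) | (~T & ~Q) = max(a, b) on (0.46, 0.38) = 0.46

0.46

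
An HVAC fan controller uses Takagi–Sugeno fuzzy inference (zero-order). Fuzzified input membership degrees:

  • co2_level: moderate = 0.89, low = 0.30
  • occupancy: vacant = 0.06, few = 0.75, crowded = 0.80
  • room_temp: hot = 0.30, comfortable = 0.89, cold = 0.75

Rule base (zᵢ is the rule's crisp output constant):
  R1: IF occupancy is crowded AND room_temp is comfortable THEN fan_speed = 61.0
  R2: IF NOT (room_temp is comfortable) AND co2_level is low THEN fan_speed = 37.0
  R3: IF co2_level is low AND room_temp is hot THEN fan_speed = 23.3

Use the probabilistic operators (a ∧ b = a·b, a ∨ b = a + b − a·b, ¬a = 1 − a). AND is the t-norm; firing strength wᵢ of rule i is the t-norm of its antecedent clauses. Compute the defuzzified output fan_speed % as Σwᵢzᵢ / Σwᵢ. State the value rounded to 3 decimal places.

R1 (z=61.0): crowded=0.80, comfortable=0.89; AND[a·b] → w = 0.7120
R2 (z=37.0): ¬comfortable=1−0.89=0.11, low=0.30; AND[a·b] → w = 0.0330
R3 (z=23.3): low=0.30, hot=0.30; AND[a·b] → w = 0.0900
Weighted average = (0.7120·61.0 + 0.0330·37.0 + 0.0900·23.3) / (0.7120 + 0.0330 + 0.0900)
  = 46.7500 / 0.8350 = 55.988

55.988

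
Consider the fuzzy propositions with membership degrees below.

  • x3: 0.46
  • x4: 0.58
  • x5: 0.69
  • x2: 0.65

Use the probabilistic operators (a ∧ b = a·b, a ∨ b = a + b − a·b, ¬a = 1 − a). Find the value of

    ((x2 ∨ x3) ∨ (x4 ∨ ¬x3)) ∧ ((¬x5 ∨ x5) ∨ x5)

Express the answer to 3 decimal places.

x2 ∨ x3 = a + b − a·b on (0.6500, 0.4600) = 0.8110
¬x3 = 1 − 0.4600 = 0.5400
x4 ∨ ¬x3 = a + b − a·b on (0.5800, 0.5400) = 0.8068
(x2 ∨ x3) ∨ (x4 ∨ ¬x3) = a + b − a·b on (0.8110, 0.8068) = 0.9635
¬x5 = 1 − 0.6900 = 0.3100
¬x5 ∨ x5 = a + b − a·b on (0.3100, 0.6900) = 0.7861
(¬x5 ∨ x5) ∨ x5 = a + b − a·b on (0.7861, 0.6900) = 0.9337
((x2 ∨ x3) ∨ (x4 ∨ ¬x3)) ∧ ((¬x5 ∨ x5) ∨ x5) = a·b on (0.9635, 0.9337) = 0.8996

0.900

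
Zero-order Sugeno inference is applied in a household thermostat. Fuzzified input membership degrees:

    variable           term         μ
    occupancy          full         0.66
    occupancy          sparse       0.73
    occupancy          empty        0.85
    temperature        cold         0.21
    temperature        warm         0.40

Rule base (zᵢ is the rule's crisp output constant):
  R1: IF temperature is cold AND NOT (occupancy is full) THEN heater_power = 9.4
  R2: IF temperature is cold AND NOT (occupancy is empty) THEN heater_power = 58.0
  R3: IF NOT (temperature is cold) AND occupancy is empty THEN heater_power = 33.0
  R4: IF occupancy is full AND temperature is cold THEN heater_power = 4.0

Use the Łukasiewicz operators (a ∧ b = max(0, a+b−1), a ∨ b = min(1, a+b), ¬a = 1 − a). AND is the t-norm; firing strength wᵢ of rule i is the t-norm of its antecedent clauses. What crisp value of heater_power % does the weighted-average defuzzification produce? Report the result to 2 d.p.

33.00

R1 (z=9.4): cold=0.21, ¬full=1−0.66=0.34; AND[max(0, a+b−1)] → w = 0.00
R2 (z=58.0): cold=0.21, ¬empty=1−0.85=0.15; AND[max(0, a+b−1)] → w = 0.00
R3 (z=33.0): ¬cold=1−0.21=0.79, empty=0.85; AND[max(0, a+b−1)] → w = 0.64
R4 (z=4.0): full=0.66, cold=0.21; AND[max(0, a+b−1)] → w = 0.00
Weighted average = (0.00·9.4 + 0.00·58.0 + 0.64·33.0 + 0.00·4.0) / (0.00 + 0.00 + 0.64 + 0.00)
  = 21.1200 / 0.6400 = 33.00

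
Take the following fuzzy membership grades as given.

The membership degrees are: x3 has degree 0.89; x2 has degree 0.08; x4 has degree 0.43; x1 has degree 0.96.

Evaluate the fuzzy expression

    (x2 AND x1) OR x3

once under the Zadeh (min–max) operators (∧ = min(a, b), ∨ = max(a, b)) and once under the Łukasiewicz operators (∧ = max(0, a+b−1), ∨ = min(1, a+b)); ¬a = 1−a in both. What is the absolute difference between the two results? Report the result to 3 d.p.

Under Zadeh (min–max):
  x2 AND x1 = min(a, b) on (0.08, 0.96) = 0.08
  (x2 AND x1) OR x3 = max(a, b) on (0.08, 0.89) = 0.89
  → value = 0.8900
Under Łukasiewicz:
  x2 AND x1 = max(0, a+b−1) on (0.08, 0.96) = 0.04
  (x2 AND x1) OR x3 = min(1, a+b) on (0.04, 0.89) = 0.93
  → value = 0.9300
|0.8900 − 0.9300| = 0.040

0.040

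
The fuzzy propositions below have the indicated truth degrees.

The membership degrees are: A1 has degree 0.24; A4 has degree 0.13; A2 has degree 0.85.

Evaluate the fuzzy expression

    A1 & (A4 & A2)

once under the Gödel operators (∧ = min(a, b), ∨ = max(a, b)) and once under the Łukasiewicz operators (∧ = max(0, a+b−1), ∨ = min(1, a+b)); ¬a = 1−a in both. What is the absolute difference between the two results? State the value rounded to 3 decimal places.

Under Gödel:
  A4 & A2 = min(a, b) on (0.13, 0.85) = 0.13
  A1 & (A4 & A2) = min(a, b) on (0.24, 0.13) = 0.13
  → value = 0.1300
Under Łukasiewicz:
  A4 & A2 = max(0, a+b−1) on (0.13, 0.85) = 0.00
  A1 & (A4 & A2) = max(0, a+b−1) on (0.24, 0.00) = 0.00
  → value = 0.0000
|0.1300 − 0.0000| = 0.130

0.130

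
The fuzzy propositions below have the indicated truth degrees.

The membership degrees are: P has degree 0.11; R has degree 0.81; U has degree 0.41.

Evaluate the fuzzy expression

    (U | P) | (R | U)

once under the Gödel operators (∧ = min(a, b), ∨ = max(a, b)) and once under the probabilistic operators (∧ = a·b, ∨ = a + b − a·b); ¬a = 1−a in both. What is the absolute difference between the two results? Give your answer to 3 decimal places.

0.131

Under Gödel:
  U | P = max(a, b) on (0.41, 0.11) = 0.41
  R | U = max(a, b) on (0.81, 0.41) = 0.81
  (U | P) | (R | U) = max(a, b) on (0.41, 0.81) = 0.81
  → value = 0.8100
Under probabilistic:
  U | P = a + b − a·b on (0.4100, 0.1100) = 0.4749
  R | U = a + b − a·b on (0.8100, 0.4100) = 0.8879
  (U | P) | (R | U) = a + b − a·b on (0.4749, 0.8879) = 0.9411
  → value = 0.9411
|0.8100 − 0.9411| = 0.131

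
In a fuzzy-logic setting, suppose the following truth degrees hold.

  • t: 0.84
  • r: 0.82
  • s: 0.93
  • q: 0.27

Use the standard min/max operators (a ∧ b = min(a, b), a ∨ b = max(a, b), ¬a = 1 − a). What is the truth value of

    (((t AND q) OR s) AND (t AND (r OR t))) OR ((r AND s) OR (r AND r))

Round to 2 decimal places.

t AND q = min(a, b) on (0.84, 0.27) = 0.27
(t AND q) OR s = max(a, b) on (0.27, 0.93) = 0.93
r OR t = max(a, b) on (0.82, 0.84) = 0.84
t AND (r OR t) = min(a, b) on (0.84, 0.84) = 0.84
((t AND q) OR s) AND (t AND (r OR t)) = min(a, b) on (0.93, 0.84) = 0.84
r AND s = min(a, b) on (0.82, 0.93) = 0.82
r AND r = min(a, b) on (0.82, 0.82) = 0.82
(r AND s) OR (r AND r) = max(a, b) on (0.82, 0.82) = 0.82
(((t AND q) OR s) AND (t AND (r OR t))) OR ((r AND s) OR (r AND r)) = max(a, b) on (0.84, 0.82) = 0.84

0.84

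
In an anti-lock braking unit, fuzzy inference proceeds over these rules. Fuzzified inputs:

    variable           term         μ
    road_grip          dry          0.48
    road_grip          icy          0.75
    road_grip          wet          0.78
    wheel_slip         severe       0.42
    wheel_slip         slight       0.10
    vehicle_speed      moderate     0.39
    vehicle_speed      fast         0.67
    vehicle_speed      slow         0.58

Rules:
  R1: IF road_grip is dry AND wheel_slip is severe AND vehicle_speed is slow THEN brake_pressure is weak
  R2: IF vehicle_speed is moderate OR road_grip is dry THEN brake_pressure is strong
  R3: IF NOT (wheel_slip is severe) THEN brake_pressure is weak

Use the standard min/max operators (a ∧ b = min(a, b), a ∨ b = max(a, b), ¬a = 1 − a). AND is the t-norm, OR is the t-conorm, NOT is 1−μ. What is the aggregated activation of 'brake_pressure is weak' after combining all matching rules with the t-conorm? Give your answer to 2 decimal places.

0.58

R1: dry=0.48, severe=0.42, slow=0.58; AND[min(a, b)] → w = 0.42
R2: moderate=0.39, dry=0.48; OR[max(a, b)] → w = 0.48
R3: ¬severe=1−0.42=0.58 → w = 0.58
Rules with consequent 'weak': {R1, R3} → strengths 0.42, 0.58
Aggregate via t-conorm [max(a, b)]: 0.58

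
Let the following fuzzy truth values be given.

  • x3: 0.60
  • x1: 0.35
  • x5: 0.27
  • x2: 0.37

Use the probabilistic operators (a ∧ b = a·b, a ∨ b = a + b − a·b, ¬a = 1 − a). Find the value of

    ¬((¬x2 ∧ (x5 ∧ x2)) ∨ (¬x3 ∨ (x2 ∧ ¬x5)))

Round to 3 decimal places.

0.410

¬x2 = 1 − 0.3700 = 0.6300
x5 ∧ x2 = a·b on (0.2700, 0.3700) = 0.0999
¬x2 ∧ (x5 ∧ x2) = a·b on (0.6300, 0.0999) = 0.0629
¬x3 = 1 − 0.6000 = 0.4000
¬x5 = 1 − 0.2700 = 0.7300
x2 ∧ ¬x5 = a·b on (0.3700, 0.7300) = 0.2701
¬x3 ∨ (x2 ∧ ¬x5) = a + b − a·b on (0.4000, 0.2701) = 0.5621
(¬x2 ∧ (x5 ∧ x2)) ∨ (¬x3 ∨ (x2 ∧ ¬x5)) = a + b − a·b on (0.0629, 0.5621) = 0.5896
¬((¬x2 ∧ (x5 ∧ x2)) ∨ (¬x3 ∨ (x2 ∧ ¬x5))) = 1 − 0.5896 = 0.4104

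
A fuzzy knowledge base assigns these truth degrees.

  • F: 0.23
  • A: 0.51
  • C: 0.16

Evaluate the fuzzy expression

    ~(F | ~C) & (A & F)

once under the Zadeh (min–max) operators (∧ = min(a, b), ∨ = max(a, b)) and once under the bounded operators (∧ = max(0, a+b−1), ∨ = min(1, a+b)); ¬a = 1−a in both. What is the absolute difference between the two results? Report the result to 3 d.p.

0.160

Under Zadeh (min–max):
  ~C = 1 − 0.16 = 0.84
  F | ~C = max(a, b) on (0.23, 0.84) = 0.84
  ~(F | ~C) = 1 − 0.84 = 0.16
  A & F = min(a, b) on (0.51, 0.23) = 0.23
  ~(F | ~C) & (A & F) = min(a, b) on (0.16, 0.23) = 0.16
  → value = 0.1600
Under bounded:
  ~C = 1 − 0.16 = 0.84
  F | ~C = min(1, a+b) on (0.23, 0.84) = 1.00
  ~(F | ~C) = 1 − 1.00 = 0.00
  A & F = max(0, a+b−1) on (0.51, 0.23) = 0.00
  ~(F | ~C) & (A & F) = max(0, a+b−1) on (0.00, 0.00) = 0.00
  → value = 0.0000
|0.1600 − 0.0000| = 0.160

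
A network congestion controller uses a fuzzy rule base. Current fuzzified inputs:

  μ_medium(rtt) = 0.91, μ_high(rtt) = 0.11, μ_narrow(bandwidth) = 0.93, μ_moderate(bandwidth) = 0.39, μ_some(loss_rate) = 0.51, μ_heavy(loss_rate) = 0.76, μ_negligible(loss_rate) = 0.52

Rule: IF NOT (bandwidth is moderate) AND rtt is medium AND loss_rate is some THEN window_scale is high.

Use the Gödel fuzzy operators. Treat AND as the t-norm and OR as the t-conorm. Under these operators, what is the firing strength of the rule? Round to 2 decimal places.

0.51

firing strength: ¬moderate=1−0.39=0.61, medium=0.91, some=0.51; AND[min(a, b)] → w = 0.51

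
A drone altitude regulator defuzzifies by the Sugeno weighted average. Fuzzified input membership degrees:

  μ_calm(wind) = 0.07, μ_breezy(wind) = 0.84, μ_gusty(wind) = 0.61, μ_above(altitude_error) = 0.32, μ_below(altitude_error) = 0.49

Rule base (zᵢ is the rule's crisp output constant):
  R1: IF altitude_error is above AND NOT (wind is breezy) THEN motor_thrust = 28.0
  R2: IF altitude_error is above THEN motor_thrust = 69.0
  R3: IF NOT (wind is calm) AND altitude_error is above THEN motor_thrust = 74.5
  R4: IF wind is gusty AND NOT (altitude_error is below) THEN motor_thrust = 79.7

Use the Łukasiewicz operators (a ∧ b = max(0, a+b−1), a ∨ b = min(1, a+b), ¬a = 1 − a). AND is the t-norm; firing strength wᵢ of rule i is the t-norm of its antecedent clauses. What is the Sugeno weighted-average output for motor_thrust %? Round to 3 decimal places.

R1 (z=28.0): above=0.32, ¬breezy=1−0.84=0.16; AND[max(0, a+b−1)] → w = 0.00
R2 (z=69.0): above=0.32 → w = 0.32
R3 (z=74.5): ¬calm=1−0.07=0.93, above=0.32; AND[max(0, a+b−1)] → w = 0.25
R4 (z=79.7): gusty=0.61, ¬below=1−0.49=0.51; AND[max(0, a+b−1)] → w = 0.12
Weighted average = (0.00·28.0 + 0.32·69.0 + 0.25·74.5 + 0.12·79.7) / (0.00 + 0.32 + 0.25 + 0.12)
  = 50.2690 / 0.6900 = 72.854

72.854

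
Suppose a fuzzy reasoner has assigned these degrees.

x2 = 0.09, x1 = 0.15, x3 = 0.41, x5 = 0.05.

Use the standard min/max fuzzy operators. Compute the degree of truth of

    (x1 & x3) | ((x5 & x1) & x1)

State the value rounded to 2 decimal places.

0.15

x1 & x3 = min(a, b) on (0.15, 0.41) = 0.15
x5 & x1 = min(a, b) on (0.05, 0.15) = 0.05
(x5 & x1) & x1 = min(a, b) on (0.05, 0.15) = 0.05
(x1 & x3) | ((x5 & x1) & x1) = max(a, b) on (0.15, 0.05) = 0.15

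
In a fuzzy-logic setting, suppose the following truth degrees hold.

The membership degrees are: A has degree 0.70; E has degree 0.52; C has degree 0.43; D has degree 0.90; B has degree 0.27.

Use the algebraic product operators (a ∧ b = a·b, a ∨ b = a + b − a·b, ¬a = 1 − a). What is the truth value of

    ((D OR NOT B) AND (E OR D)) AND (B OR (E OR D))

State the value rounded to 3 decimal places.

0.894

NOT B = 1 − 0.2700 = 0.7300
D OR NOT B = a + b − a·b on (0.9000, 0.7300) = 0.9730
E OR D = a + b − a·b on (0.5200, 0.9000) = 0.9520
(D OR NOT B) AND (E OR D) = a·b on (0.9730, 0.9520) = 0.9263
E OR D = a + b − a·b on (0.5200, 0.9000) = 0.9520
B OR (E OR D) = a + b − a·b on (0.2700, 0.9520) = 0.9650
((D OR NOT B) AND (E OR D)) AND (B OR (E OR D)) = a·b on (0.9263, 0.9650) = 0.8938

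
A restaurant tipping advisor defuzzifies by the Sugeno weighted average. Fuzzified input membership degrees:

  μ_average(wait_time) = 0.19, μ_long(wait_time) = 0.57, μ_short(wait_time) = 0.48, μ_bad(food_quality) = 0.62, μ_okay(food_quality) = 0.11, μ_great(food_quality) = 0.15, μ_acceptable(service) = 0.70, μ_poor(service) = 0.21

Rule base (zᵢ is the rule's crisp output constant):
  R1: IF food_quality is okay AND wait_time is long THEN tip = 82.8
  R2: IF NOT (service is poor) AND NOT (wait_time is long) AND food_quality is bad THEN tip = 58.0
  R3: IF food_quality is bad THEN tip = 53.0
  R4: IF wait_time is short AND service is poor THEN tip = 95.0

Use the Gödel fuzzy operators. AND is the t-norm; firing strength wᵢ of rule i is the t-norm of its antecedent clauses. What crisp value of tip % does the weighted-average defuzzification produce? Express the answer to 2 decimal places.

R1 (z=82.8): okay=0.11, long=0.57; AND[min(a, b)] → w = 0.11
R2 (z=58.0): ¬poor=1−0.21=0.79, ¬long=1−0.57=0.43, bad=0.62; AND[min(a, b)] → w = 0.43
R3 (z=53.0): bad=0.62 → w = 0.62
R4 (z=95.0): short=0.48, poor=0.21; AND[min(a, b)] → w = 0.21
Weighted average = (0.11·82.8 + 0.43·58.0 + 0.62·53.0 + 0.21·95.0) / (0.11 + 0.43 + 0.62 + 0.21)
  = 86.8580 / 1.3700 = 63.40

63.40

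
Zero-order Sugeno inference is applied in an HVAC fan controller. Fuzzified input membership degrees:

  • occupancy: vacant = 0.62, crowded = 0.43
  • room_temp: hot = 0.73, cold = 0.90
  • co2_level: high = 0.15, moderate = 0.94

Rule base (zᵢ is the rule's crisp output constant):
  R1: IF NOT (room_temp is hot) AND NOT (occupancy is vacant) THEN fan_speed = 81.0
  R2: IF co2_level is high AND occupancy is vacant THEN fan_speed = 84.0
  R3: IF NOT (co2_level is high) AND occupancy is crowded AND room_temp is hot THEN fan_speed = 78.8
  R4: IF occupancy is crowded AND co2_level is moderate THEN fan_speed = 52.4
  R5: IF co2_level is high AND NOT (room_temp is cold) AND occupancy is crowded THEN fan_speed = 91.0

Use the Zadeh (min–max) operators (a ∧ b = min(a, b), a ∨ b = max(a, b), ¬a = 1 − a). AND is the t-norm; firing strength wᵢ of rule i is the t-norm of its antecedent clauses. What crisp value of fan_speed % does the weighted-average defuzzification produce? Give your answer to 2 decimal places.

R1 (z=81.0): ¬hot=1−0.73=0.27, ¬vacant=1−0.62=0.38; AND[min(a, b)] → w = 0.27
R2 (z=84.0): high=0.15, vacant=0.62; AND[min(a, b)] → w = 0.15
R3 (z=78.8): ¬high=1−0.15=0.85, crowded=0.43, hot=0.73; AND[min(a, b)] → w = 0.43
R4 (z=52.4): crowded=0.43, moderate=0.94; AND[min(a, b)] → w = 0.43
R5 (z=91.0): high=0.15, ¬cold=1−0.90=0.10, crowded=0.43; AND[min(a, b)] → w = 0.10
Weighted average = (0.27·81.0 + 0.15·84.0 + 0.43·78.8 + 0.43·52.4 + 0.10·91.0) / (0.27 + 0.15 + 0.43 + 0.43 + 0.10)
  = 99.9860 / 1.3800 = 72.45

72.45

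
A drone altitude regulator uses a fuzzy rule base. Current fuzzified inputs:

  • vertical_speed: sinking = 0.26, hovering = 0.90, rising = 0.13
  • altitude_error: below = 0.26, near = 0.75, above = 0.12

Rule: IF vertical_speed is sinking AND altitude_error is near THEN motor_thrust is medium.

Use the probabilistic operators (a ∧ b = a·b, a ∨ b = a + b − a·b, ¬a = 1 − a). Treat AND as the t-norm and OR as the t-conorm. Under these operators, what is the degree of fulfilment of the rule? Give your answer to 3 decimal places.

0.195

firing strength: sinking=0.26, near=0.75; AND[a·b] → w = 0.1950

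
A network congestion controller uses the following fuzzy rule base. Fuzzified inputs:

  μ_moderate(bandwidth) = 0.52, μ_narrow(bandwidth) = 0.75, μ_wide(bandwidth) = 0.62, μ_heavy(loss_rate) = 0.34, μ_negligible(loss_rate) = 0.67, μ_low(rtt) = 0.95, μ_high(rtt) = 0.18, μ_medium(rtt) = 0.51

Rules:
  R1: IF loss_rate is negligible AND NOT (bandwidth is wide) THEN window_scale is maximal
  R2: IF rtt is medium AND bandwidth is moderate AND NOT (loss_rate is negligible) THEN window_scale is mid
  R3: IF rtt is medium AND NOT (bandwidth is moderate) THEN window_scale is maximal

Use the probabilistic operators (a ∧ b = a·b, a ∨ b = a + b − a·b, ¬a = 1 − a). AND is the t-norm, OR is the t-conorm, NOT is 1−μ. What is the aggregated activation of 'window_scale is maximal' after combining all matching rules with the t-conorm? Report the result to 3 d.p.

0.437

R1: negligible=0.67, ¬wide=1−0.62=0.38; AND[a·b] → w = 0.2546
R2: medium=0.51, moderate=0.52, ¬negligible=1−0.67=0.33; AND[a·b] → w = 0.0875
R3: medium=0.51, ¬moderate=1−0.52=0.48; AND[a·b] → w = 0.2448
Rules with consequent 'maximal': {R1, R3} → strengths 0.2546, 0.2448
Aggregate via t-conorm [a + b − a·b]: 0.4371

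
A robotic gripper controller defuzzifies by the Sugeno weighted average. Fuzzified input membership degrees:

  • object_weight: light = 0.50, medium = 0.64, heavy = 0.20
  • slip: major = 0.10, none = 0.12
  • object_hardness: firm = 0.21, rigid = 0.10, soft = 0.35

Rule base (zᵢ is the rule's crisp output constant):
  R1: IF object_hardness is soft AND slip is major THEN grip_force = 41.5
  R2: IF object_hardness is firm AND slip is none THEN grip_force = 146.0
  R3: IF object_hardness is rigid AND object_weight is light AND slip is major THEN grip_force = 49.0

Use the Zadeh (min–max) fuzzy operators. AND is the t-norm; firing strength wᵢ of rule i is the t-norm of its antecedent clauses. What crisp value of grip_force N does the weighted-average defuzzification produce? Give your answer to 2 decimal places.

83.03

R1 (z=41.5): soft=0.35, major=0.10; AND[min(a, b)] → w = 0.10
R2 (z=146.0): firm=0.21, none=0.12; AND[min(a, b)] → w = 0.12
R3 (z=49.0): rigid=0.10, light=0.50, major=0.10; AND[min(a, b)] → w = 0.10
Weighted average = (0.10·41.5 + 0.12·146.0 + 0.10·49.0) / (0.10 + 0.12 + 0.10)
  = 26.5700 / 0.3200 = 83.03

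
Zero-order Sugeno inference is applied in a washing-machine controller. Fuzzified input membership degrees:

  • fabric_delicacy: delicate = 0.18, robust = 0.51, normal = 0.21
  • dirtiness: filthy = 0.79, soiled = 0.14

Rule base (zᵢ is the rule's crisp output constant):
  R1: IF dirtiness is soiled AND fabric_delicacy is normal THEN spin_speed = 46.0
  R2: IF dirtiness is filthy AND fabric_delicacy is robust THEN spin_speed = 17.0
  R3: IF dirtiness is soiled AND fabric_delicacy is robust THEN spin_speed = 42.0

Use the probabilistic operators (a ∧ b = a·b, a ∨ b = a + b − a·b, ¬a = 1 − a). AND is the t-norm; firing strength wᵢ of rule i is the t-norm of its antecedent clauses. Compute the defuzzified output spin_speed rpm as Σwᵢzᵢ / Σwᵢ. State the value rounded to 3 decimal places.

22.236

R1 (z=46.0): soiled=0.14, normal=0.21; AND[a·b] → w = 0.0294
R2 (z=17.0): filthy=0.79, robust=0.51; AND[a·b] → w = 0.4029
R3 (z=42.0): soiled=0.14, robust=0.51; AND[a·b] → w = 0.0714
Weighted average = (0.0294·46.0 + 0.4029·17.0 + 0.0714·42.0) / (0.0294 + 0.4029 + 0.0714)
  = 11.2005 / 0.5037 = 22.236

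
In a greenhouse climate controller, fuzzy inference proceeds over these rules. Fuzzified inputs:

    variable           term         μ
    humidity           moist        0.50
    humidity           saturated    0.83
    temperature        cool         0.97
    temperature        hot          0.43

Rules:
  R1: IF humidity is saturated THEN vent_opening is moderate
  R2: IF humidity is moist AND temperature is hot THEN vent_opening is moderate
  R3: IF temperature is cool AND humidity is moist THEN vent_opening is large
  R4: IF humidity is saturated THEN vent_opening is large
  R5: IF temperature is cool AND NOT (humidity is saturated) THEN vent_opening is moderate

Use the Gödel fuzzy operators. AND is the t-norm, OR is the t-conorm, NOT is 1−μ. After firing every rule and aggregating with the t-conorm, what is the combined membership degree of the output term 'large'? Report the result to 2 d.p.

R1: saturated=0.83 → w = 0.83
R2: moist=0.50, hot=0.43; AND[min(a, b)] → w = 0.43
R3: cool=0.97, moist=0.50; AND[min(a, b)] → w = 0.50
R4: saturated=0.83 → w = 0.83
R5: cool=0.97, ¬saturated=1−0.83=0.17; AND[min(a, b)] → w = 0.17
Rules with consequent 'large': {R3, R4} → strengths 0.50, 0.83
Aggregate via t-conorm [max(a, b)]: 0.83

0.83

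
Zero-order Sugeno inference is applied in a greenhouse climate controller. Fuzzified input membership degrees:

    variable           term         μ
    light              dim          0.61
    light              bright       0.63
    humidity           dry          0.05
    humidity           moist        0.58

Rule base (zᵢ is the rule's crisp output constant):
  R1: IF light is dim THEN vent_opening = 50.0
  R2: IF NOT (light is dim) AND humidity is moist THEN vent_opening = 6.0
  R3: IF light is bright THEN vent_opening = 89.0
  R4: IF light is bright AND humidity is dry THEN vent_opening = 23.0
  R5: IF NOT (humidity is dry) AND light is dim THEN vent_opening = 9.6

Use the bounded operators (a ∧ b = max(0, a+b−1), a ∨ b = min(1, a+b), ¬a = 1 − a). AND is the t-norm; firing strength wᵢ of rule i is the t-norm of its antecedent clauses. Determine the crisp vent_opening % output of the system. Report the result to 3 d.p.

51.081

R1 (z=50.0): dim=0.61 → w = 0.61
R2 (z=6.0): ¬dim=1−0.61=0.39, moist=0.58; AND[max(0, a+b−1)] → w = 0.00
R3 (z=89.0): bright=0.63 → w = 0.63
R4 (z=23.0): bright=0.63, dry=0.05; AND[max(0, a+b−1)] → w = 0.00
R5 (z=9.6): ¬dry=1−0.05=0.95, dim=0.61; AND[max(0, a+b−1)] → w = 0.56
Weighted average = (0.61·50.0 + 0.00·6.0 + 0.63·89.0 + 0.00·23.0 + 0.56·9.6) / (0.61 + 0.00 + 0.63 + 0.00 + 0.56)
  = 91.9460 / 1.8000 = 51.081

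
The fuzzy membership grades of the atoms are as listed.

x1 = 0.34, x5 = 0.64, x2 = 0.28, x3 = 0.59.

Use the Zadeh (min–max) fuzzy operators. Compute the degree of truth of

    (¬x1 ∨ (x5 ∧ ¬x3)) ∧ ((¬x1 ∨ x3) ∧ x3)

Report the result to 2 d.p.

¬x1 = 1 − 0.34 = 0.66
¬x3 = 1 − 0.59 = 0.41
x5 ∧ ¬x3 = min(a, b) on (0.64, 0.41) = 0.41
¬x1 ∨ (x5 ∧ ¬x3) = max(a, b) on (0.66, 0.41) = 0.66
¬x1 = 1 − 0.34 = 0.66
¬x1 ∨ x3 = max(a, b) on (0.66, 0.59) = 0.66
(¬x1 ∨ x3) ∧ x3 = min(a, b) on (0.66, 0.59) = 0.59
(¬x1 ∨ (x5 ∧ ¬x3)) ∧ ((¬x1 ∨ x3) ∧ x3) = min(a, b) on (0.66, 0.59) = 0.59

0.59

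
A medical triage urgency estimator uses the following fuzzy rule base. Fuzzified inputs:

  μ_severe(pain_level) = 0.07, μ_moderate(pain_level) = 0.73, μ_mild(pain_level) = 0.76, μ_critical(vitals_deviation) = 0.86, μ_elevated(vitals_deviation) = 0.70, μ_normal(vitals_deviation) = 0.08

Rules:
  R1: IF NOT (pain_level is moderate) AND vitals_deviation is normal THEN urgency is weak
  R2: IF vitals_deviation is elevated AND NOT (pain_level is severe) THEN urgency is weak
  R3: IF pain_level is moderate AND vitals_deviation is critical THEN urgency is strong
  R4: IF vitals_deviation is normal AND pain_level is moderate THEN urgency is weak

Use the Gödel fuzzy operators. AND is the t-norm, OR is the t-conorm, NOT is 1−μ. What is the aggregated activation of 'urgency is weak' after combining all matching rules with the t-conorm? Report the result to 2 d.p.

R1: ¬moderate=1−0.73=0.27, normal=0.08; AND[min(a, b)] → w = 0.08
R2: elevated=0.70, ¬severe=1−0.07=0.93; AND[min(a, b)] → w = 0.70
R3: moderate=0.73, critical=0.86; AND[min(a, b)] → w = 0.73
R4: normal=0.08, moderate=0.73; AND[min(a, b)] → w = 0.08
Rules with consequent 'weak': {R1, R2, R4} → strengths 0.08, 0.70, 0.08
Aggregate via t-conorm [max(a, b)]: 0.70

0.70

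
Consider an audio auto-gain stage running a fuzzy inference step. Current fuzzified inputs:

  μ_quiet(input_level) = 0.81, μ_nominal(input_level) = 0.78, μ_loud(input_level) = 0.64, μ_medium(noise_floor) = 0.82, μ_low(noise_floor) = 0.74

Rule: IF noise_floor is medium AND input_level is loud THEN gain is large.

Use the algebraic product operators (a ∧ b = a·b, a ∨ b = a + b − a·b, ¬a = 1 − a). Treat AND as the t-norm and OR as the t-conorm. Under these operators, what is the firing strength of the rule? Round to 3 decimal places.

0.525

firing strength: medium=0.82, loud=0.64; AND[a·b] → w = 0.5248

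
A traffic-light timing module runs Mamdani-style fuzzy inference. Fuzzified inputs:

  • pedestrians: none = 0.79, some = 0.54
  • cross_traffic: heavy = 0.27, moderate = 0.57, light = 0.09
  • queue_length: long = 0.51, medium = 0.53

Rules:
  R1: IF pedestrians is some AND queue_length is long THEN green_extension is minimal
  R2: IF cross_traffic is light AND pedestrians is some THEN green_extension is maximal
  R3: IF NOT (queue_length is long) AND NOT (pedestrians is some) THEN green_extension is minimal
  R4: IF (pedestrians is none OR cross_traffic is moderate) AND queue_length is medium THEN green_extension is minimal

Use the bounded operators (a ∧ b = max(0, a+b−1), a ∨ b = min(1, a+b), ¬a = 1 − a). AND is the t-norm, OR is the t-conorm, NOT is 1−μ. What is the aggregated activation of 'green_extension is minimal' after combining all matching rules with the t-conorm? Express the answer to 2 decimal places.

R1: some=0.54, long=0.51; AND[max(0, a+b−1)] → w = 0.05
R2: light=0.09, some=0.54; AND[max(0, a+b−1)] → w = 0.00
R3: ¬long=1−0.51=0.49, ¬some=1−0.54=0.46; AND[max(0, a+b−1)] → w = 0.00
R4: (none=0.79 OR moderate=0.57) = 1.00; AND[max(0, a+b−1)] with medium=0.53 → w = 0.53
Rules with consequent 'minimal': {R1, R3, R4} → strengths 0.05, 0.00, 0.53
Aggregate via t-conorm [min(1, a+b)]: 0.58

0.58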